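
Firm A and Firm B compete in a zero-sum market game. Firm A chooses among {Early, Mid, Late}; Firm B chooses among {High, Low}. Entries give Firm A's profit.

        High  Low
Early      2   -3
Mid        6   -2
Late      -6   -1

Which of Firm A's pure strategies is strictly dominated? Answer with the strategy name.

Early

Mid gives a strictly higher payoff than Early against every column: 6 > 2, -2 > -3.
So Early is strictly dominated and Firm A never plays it.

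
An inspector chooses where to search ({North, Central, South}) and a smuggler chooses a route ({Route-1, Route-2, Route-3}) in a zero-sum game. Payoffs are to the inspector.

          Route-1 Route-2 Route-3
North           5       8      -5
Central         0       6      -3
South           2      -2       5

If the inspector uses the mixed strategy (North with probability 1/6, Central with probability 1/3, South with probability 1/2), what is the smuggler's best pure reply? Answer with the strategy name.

Route-3

If the smuggler plays Route-1, the inspector's expected payoff is (1/6)·5 + (1/3)·0 + (1/2)·2 = 11/6.
If the smuggler plays Route-2, the inspector's expected payoff is (1/6)·8 + (1/3)·6 + (1/2)·(-2) = 7/3.
If the smuggler plays Route-3, the inspector's expected payoff is (1/6)·(-5) + (1/3)·(-3) + (1/2)·5 = 2/3.
The smuggler minimizes the inspector's payoff; the smallest is 2/3, so the best response is Route-3.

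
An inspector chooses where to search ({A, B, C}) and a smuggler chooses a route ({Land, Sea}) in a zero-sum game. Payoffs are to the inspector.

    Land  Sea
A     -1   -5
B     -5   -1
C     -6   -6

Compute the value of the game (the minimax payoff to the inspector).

-3

Row minima: A → -5, B → -5, C → -6; maximin = -5.
Column maxima: Land → -1, Sea → -1; minimax = -1.
-5 ≠ -1, so there is no saddle point; optimal play is mixed.
C is strictly dominated by A, so the inspector never plays it.
On the remaining 2×2 (A, B vs Land, Sea):
Let the inspector play A with probability p. Expected payoff against Land: (-1)p + (-5)(1−p) = 4p − 5; against Sea: (-5)p + (-1)(1−p) = −4p − 1.
Setting these equal: 4p − 5 = −4p − 1 ⇒ 8p = 4 ⇒ p = 1/2, and the value is (4)·(1/2) − 5 = -3.
For the smuggler: with q = P(Land), equating A's and B's payoffs gives 4q − 5 = −4q − 1 ⇒ q = 1/2.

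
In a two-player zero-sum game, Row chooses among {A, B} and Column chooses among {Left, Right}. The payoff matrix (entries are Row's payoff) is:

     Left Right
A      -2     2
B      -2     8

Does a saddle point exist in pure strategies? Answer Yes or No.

Yes

Row minima: A → -2, B → -2; maximin = -2.
Column maxima: Left → -2, Right → 8; minimax = -2.
maximin = minimax = -2, so a saddle point exists.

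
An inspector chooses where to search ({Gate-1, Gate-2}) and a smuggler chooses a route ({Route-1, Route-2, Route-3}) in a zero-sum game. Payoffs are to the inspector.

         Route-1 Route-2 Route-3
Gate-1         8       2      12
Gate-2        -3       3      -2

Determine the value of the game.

5/2

Row minima: Gate-1 → 2, Gate-2 → -3; maximin = 2.
Column maxima: Route-1 → 8, Route-2 → 3, Route-3 → 12; minimax = 3.
2 ≠ 3, so there is no saddle point; optimal play is mixed.
Route-3 is strictly dominated by Route-1 (it gives the inspector strictly more in every row), so the smuggler never plays it.
On the remaining 2×2 (Gate-1, Gate-2 vs Route-1, Route-2):
Let the inspector play Gate-1 with probability p. Expected payoff against Route-1: 8p + (-3)(1−p) = 11p − 3; against Route-2: 2p + 3(1−p) = −p + 3.
Setting these equal: 11p − 3 = −p + 3 ⇒ 12p = 6 ⇒ p = 1/2, and the value is (11)·(1/2) − 3 = 5/2.
For the smuggler: with q = P(Route-1), equating Gate-1's and Gate-2's payoffs gives 6q + 2 = −6q + 3 ⇒ q = 1/12.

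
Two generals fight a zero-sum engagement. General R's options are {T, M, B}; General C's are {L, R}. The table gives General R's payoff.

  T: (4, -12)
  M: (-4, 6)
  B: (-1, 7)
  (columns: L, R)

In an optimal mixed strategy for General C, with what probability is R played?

Row minima: T → -12, M → -4, B → -1; maximin = -1.
Column maxima: L → 4, R → 7; minimax = 4.
-1 ≠ 4, so there is no saddle point; optimal play is mixed.
M is strictly dominated by B, so General R never plays it.
On the remaining 2×2 (T, B vs L, R):
Let General R play T with probability p. Expected payoff against L: 4p + (-1)(1−p) = 5p − 1; against R: (-12)p + 7(1−p) = −19p + 7.
Setting these equal: 5p − 1 = −19p + 7 ⇒ 24p = 8 ⇒ p = 1/3, and the value is (5)·(1/3) − 1 = 2/3.
For General C: with q = P(L), equating T's and B's payoffs gives 16q − 12 = −8q + 7 ⇒ q = 19/24.

5/24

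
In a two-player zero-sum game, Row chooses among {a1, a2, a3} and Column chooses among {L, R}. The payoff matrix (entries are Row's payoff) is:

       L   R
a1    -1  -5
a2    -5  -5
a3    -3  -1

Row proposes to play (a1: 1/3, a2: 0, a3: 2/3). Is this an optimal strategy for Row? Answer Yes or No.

Yes

Against L this mix gives (1/3)·(-1) + (2/3)·(-3) = -7/3.
Against R this mix gives (1/3)·(-5) + (2/3)·(-1) = -7/3.
All of Column's active replies (L, R) yield -7/3, and no column does worse for Row. The mix makes Column indifferent and guarantees -7/3, so it is optimal.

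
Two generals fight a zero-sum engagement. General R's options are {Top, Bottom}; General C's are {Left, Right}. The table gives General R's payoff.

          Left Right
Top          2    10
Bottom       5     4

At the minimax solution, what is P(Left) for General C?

Row minima: Top → 2, Bottom → 4; maximin = 4.
Column maxima: Left → 5, Right → 10; minimax = 5.
4 ≠ 5, so there is no saddle point; optimal play is mixed.
Let General R play Top with probability p. Expected payoff against Left: 2p + 5(1−p) = −3p + 5; against Right: 10p + 4(1−p) = 6p + 4.
Setting these equal: −3p + 5 = 6p + 4 ⇒ −9p = -1 ⇒ p = 1/9, and the value is (-3)·(1/9) + 5 = 14/3.
For General C: with q = P(Left), equating Top's and Bottom's payoffs gives −8q + 10 = q + 4 ⇒ q = 2/3.

2/3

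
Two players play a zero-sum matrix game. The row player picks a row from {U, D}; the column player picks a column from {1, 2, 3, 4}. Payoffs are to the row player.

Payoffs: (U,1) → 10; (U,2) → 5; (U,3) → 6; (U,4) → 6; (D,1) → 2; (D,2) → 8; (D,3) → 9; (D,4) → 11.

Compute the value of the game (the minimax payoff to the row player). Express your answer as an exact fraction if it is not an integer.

Row minima: U → 5, D → 2; maximin = 5.
Column maxima: 1 → 10, 2 → 8, 3 → 9, 4 → 11; minimax = 8.
5 ≠ 8, so there is no saddle point; optimal play is mixed.
3 is strictly dominated by 2 (it gives the row player strictly more in every row), so the column player never plays it.
4 is strictly dominated by 2 (it gives the row player strictly more in every row), so the column player never plays it.
On the remaining 2×2 (U, D vs 1, 2):
Let the row player play U with probability p. Expected payoff against 1: 10p + 2(1−p) = 8p + 2; against 2: 5p + 8(1−p) = −3p + 8.
Setting these equal: 8p + 2 = −3p + 8 ⇒ 11p = 6 ⇒ p = 6/11, and the value is (8)·(6/11) + 2 = 70/11.
For the column player: with q = P(1), equating U's and D's payoffs gives 5q + 5 = −6q + 8 ⇒ q = 3/11.

70/11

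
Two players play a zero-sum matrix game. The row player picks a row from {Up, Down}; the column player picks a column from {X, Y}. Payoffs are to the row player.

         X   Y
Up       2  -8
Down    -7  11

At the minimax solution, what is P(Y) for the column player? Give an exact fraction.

Row minima: Up → -8, Down → -7; maximin = -7.
Column maxima: X → 2, Y → 11; minimax = 2.
-7 ≠ 2, so there is no saddle point; optimal play is mixed.
Let the row player play Up with probability p. Expected payoff against X: 2p + (-7)(1−p) = 9p − 7; against Y: (-8)p + 11(1−p) = −19p + 11.
Setting these equal: 9p − 7 = −19p + 11 ⇒ 28p = 18 ⇒ p = 9/14, and the value is (9)·(9/14) − 7 = -17/14.
For the column player: with q = P(X), equating Up's and Down's payoffs gives 10q − 8 = −18q + 11 ⇒ q = 19/28.

9/28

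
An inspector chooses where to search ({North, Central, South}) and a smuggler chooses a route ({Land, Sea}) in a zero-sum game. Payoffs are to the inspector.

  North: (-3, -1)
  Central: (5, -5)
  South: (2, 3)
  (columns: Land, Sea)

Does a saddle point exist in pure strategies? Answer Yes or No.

No

Row minima: North → -3, Central → -5, South → 2; maximin = 2.
Column maxima: Land → 5, Sea → 3; minimax = 3.
2 ≠ 3, so no pure-strategy equilibrium exists.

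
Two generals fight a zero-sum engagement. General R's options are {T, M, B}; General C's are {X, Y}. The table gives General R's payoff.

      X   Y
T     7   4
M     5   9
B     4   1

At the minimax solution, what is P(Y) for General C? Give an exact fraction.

Row minima: T → 4, M → 5, B → 1; maximin = 5.
Column maxima: X → 7, Y → 9; minimax = 7.
5 ≠ 7, so there is no saddle point; optimal play is mixed.
B is strictly dominated by T, so General R never plays it.
On the remaining 2×2 (T, M vs X, Y):
Let General R play T with probability p. Expected payoff against X: 7p + 5(1−p) = 2p + 5; against Y: 4p + 9(1−p) = −5p + 9.
Setting these equal: 2p + 5 = −5p + 9 ⇒ 7p = 4 ⇒ p = 4/7, and the value is (2)·(4/7) + 5 = 43/7.
For General C: with q = P(X), equating T's and M's payoffs gives 3q + 4 = −4q + 9 ⇒ q = 5/7.

2/7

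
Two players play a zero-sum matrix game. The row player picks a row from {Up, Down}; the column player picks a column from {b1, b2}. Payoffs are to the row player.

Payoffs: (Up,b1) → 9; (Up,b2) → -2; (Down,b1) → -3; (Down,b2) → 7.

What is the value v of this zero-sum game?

19/7

Row minima: Up → -2, Down → -3; maximin = -2.
Column maxima: b1 → 9, b2 → 7; minimax = 7.
-2 ≠ 7, so there is no saddle point; optimal play is mixed.
Let the row player play Up with probability p. Expected payoff against b1: 9p + (-3)(1−p) = 12p − 3; against b2: (-2)p + 7(1−p) = −9p + 7.
Setting these equal: 12p − 3 = −9p + 7 ⇒ 21p = 10 ⇒ p = 10/21, and the value is (12)·(10/21) − 3 = 19/7.
For the column player: with q = P(b1), equating Up's and Down's payoffs gives 11q − 2 = −10q + 7 ⇒ q = 3/7.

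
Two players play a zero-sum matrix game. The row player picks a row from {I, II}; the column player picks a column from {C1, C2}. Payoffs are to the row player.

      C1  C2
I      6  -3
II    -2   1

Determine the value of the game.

Row minima: I → -3, II → -2; maximin = -2.
Column maxima: C1 → 6, C2 → 1; minimax = 1.
-2 ≠ 1, so there is no saddle point; optimal play is mixed.
Let the row player play I with probability p. Expected payoff against C1: 6p + (-2)(1−p) = 8p − 2; against C2: (-3)p + 1(1−p) = −4p + 1.
Setting these equal: 8p − 2 = −4p + 1 ⇒ 12p = 3 ⇒ p = 1/4, and the value is (8)·(1/4) − 2 = 0.
For the column player: with q = P(C1), equating I's and II's payoffs gives 9q − 3 = −3q + 1 ⇒ q = 1/3.

0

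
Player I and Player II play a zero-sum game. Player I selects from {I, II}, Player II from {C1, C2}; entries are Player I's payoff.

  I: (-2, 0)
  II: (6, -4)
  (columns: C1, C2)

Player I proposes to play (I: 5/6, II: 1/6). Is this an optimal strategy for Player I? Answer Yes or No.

Yes

Against C1 this mix gives (5/6)·(-2) + (1/6)·6 = -2/3.
Against C2 this mix gives (5/6)·0 + (1/6)·(-4) = -2/3.
All of Player II's active replies (C1, C2) yield -2/3, and no column does worse for Player I. The mix makes Player II indifferent and guarantees -2/3, so it is optimal.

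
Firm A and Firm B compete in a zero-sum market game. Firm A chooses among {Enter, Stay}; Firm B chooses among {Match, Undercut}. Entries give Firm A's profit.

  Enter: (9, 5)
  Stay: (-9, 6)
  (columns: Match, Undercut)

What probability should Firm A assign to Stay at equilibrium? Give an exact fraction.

Row minima: Enter → 5, Stay → -9; maximin = 5.
Column maxima: Match → 9, Undercut → 6; minimax = 6.
5 ≠ 6, so there is no saddle point; optimal play is mixed.
Let Firm A play Enter with probability p. Expected payoff against Match: 9p + (-9)(1−p) = 18p − 9; against Undercut: 5p + 6(1−p) = −p + 6.
Setting these equal: 18p − 9 = −p + 6 ⇒ 19p = 15 ⇒ p = 15/19, and the value is (18)·(15/19) − 9 = 99/19.
For Firm B: with q = P(Match), equating Enter's and Stay's payoffs gives 4q + 5 = −15q + 6 ⇒ q = 1/19.

4/19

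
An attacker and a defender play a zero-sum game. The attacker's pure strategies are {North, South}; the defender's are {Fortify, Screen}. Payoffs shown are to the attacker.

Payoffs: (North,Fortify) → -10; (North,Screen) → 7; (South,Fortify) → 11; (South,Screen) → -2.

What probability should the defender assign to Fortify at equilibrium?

Row minima: North → -10, South → -2; maximin = -2.
Column maxima: Fortify → 11, Screen → 7; minimax = 7.
-2 ≠ 7, so there is no saddle point; optimal play is mixed.
Let the attacker play North with probability p. Expected payoff against Fortify: (-10)p + 11(1−p) = −21p + 11; against Screen: 7p + (-2)(1−p) = 9p − 2.
Setting these equal: −21p + 11 = 9p − 2 ⇒ −30p = -13 ⇒ p = 13/30, and the value is (-21)·(13/30) + 11 = 19/10.
For the defender: with q = P(Fortify), equating North's and South's payoffs gives −17q + 7 = 13q − 2 ⇒ q = 3/10.

3/10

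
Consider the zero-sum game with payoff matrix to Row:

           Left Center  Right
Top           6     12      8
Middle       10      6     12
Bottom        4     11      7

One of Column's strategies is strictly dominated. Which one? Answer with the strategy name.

Right

Left holds Row's payoff strictly below Right in every row: 6 < 8, 10 < 12, 4 < 7.
So Right is strictly dominated for Column.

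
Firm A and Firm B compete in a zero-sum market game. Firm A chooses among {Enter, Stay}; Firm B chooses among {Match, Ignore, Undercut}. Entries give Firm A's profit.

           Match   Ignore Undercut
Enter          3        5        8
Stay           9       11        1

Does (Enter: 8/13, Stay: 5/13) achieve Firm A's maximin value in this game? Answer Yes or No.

Against Match this mix gives (8/13)·3 + (5/13)·9 = 69/13.
Against Ignore this mix gives (8/13)·5 + (5/13)·11 = 95/13.
Against Undercut this mix gives (8/13)·8 + (5/13)·1 = 69/13.
All of Firm B's active replies (Match, Undercut) yield 69/13, and no column does worse for Firm A. The mix makes Firm B indifferent and guarantees 69/13, so it is optimal.

Yes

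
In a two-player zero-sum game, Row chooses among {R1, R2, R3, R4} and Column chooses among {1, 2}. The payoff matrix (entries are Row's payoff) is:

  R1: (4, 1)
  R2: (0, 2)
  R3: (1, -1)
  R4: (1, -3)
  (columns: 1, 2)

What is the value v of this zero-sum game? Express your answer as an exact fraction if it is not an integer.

Row minima: R1 → 1, R2 → 0, R3 → -1, R4 → -3; maximin = 1.
Column maxima: 1 → 4, 2 → 2; minimax = 2.
1 ≠ 2, so there is no saddle point; optimal play is mixed.
R3 is strictly dominated by R1, so Row never plays it.
R4 is strictly dominated by R1, so Row never plays it.
On the remaining 2×2 (R1, R2 vs 1, 2):
Let Row play R1 with probability p. Expected payoff against 1: 4p + 0(1−p) = 4p; against 2: 1p + 2(1−p) = −p + 2.
Setting these equal: 4p = −p + 2 ⇒ 5p = 2 ⇒ p = 2/5, and the value is (4)·(2/5) = 8/5.
For Column: with q = P(1), equating R1's and R2's payoffs gives 3q + 1 = −2q + 2 ⇒ q = 1/5.

8/5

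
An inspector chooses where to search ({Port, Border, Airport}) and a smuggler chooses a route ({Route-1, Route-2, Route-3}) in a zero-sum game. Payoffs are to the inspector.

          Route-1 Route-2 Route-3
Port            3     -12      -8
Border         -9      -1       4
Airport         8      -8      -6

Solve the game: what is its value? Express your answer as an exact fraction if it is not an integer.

Row minima: Port → -12, Border → -9, Airport → -8; maximin = -8.
Column maxima: Route-1 → 8, Route-2 → -1, Route-3 → 4; minimax = -1.
-8 ≠ -1, so there is no saddle point; optimal play is mixed.
Port is strictly dominated by Airport, so the inspector never plays it.
Route-3 is strictly dominated by Route-2 (it gives the inspector strictly more in every row), so the smuggler never plays it.
On the remaining 2×2 (Border, Airport vs Route-1, Route-2):
Let the inspector play Border with probability p. Expected payoff against Route-1: (-9)p + 8(1−p) = −17p + 8; against Route-2: (-1)p + (-8)(1−p) = 7p − 8.
Setting these equal: −17p + 8 = 7p − 8 ⇒ −24p = -16 ⇒ p = 2/3, and the value is (-17)·(2/3) + 8 = -10/3.
For the smuggler: with q = P(Route-1), equating Border's and Airport's payoffs gives −8q − 1 = 16q − 8 ⇒ q = 7/24.

-10/3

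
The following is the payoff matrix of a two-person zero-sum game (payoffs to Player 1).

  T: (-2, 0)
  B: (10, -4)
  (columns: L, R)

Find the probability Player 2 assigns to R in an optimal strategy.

Row minima: T → -2, B → -4; maximin = -2.
Column maxima: L → 10, R → 0; minimax = 0.
-2 ≠ 0, so there is no saddle point; optimal play is mixed.
Let Player 1 play T with probability p. Expected payoff against L: (-2)p + 10(1−p) = −12p + 10; against R: 0p + (-4)(1−p) = 4p − 4.
Setting these equal: −12p + 10 = 4p − 4 ⇒ −16p = -14 ⇒ p = 7/8, and the value is (-12)·(7/8) + 10 = -1/2.
For Player 2: with q = P(L), equating T's and B's payoffs gives −2q = 14q − 4 ⇒ q = 1/4.

3/4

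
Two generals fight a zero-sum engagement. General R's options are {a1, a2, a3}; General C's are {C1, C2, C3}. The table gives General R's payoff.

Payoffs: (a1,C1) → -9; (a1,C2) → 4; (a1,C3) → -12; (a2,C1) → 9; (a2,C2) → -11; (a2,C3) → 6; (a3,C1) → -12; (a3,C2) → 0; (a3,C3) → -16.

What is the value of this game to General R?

Row minima: a1 → -12, a2 → -11, a3 → -16; maximin = -11.
Column maxima: C1 → 9, C2 → 4, C3 → 6; minimax = 4.
-11 ≠ 4, so there is no saddle point; optimal play is mixed.
a3 is strictly dominated by a1, so General R never plays it.
C1 is strictly dominated by C3 (it gives General R strictly more in every row), so General C never plays it.
On the remaining 2×2 (a1, a2 vs C2, C3):
Let General R play a1 with probability p. Expected payoff against C2: 4p + (-11)(1−p) = 15p − 11; against C3: (-12)p + 6(1−p) = −18p + 6.
Setting these equal: 15p − 11 = −18p + 6 ⇒ 33p = 17 ⇒ p = 17/33, and the value is (15)·(17/33) − 11 = -36/11.
For General C: with q = P(C2), equating a1's and a2's payoffs gives 16q − 12 = −17q + 6 ⇒ q = 6/11.

-36/11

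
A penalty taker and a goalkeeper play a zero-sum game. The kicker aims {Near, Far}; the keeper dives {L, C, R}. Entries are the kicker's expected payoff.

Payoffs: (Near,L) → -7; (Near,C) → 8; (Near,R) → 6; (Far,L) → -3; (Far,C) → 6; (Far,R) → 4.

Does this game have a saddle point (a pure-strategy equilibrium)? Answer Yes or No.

Row minima: Near → -7, Far → -3; maximin = -3.
Column maxima: L → -3, C → 8, R → 6; minimax = -3.
maximin = minimax = -3, so a saddle point exists.

Yes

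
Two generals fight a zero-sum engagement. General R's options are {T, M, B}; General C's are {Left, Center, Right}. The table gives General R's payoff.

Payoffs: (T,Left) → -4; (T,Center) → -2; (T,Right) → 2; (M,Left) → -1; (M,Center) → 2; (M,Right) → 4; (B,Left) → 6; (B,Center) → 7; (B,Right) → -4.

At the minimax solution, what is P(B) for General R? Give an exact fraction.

1/3

Row minima: T → -4, M → -1, B → -4; maximin = -1.
Column maxima: Left → 6, Center → 7, Right → 4; minimax = 4.
-1 ≠ 4, so there is no saddle point; optimal play is mixed.
T is strictly dominated by M, so General R never plays it.
Center is strictly dominated by Left (it gives General R strictly more in every row), so General C never plays it.
On the remaining 2×2 (M, B vs Left, Right):
Let General R play M with probability p. Expected payoff against Left: (-1)p + 6(1−p) = −7p + 6; against Right: 4p + (-4)(1−p) = 8p − 4.
Setting these equal: −7p + 6 = 8p − 4 ⇒ −15p = -10 ⇒ p = 2/3, and the value is (-7)·(2/3) + 6 = 4/3.
For General C: with q = P(Left), equating M's and B's payoffs gives −5q + 4 = 10q − 4 ⇒ q = 8/15.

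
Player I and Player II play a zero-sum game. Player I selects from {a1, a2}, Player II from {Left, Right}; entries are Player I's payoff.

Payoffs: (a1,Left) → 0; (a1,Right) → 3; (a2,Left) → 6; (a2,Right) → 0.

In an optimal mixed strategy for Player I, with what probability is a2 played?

Row minima: a1 → 0, a2 → 0; maximin = 0.
Column maxima: Left → 6, Right → 3; minimax = 3.
0 ≠ 3, so there is no saddle point; optimal play is mixed.
Let Player I play a1 with probability p. Expected payoff against Left: 0p + 6(1−p) = −6p + 6; against Right: 3p + 0(1−p) = 3p.
Setting these equal: −6p + 6 = 3p ⇒ −9p = -6 ⇒ p = 2/3, and the value is (-6)·(2/3) + 6 = 2.
For Player II: with q = P(Left), equating a1's and a2's payoffs gives −3q + 3 = 6q ⇒ q = 1/3.

1/3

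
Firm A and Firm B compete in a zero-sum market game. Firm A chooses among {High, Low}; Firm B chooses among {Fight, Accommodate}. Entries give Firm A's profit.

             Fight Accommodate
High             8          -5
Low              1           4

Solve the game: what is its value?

Row minima: High → -5, Low → 1; maximin = 1.
Column maxima: Fight → 8, Accommodate → 4; minimax = 4.
1 ≠ 4, so there is no saddle point; optimal play is mixed.
Let Firm A play High with probability p. Expected payoff against Fight: 8p + 1(1−p) = 7p + 1; against Accommodate: (-5)p + 4(1−p) = −9p + 4.
Setting these equal: 7p + 1 = −9p + 4 ⇒ 16p = 3 ⇒ p = 3/16, and the value is (7)·(3/16) + 1 = 37/16.
For Firm B: with q = P(Fight), equating High's and Low's payoffs gives 13q − 5 = −3q + 4 ⇒ q = 9/16.

37/16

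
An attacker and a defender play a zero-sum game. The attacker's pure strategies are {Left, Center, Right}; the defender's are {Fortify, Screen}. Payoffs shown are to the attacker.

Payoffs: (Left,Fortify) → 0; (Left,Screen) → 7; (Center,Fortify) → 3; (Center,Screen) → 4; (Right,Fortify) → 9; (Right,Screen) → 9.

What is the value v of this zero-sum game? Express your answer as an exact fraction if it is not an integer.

9

Row minima: Left → 0, Center → 3, Right → 9; maximin = 9.
Column maxima: Fortify → 9, Screen → 9; minimax = 9.
Since maximin = minimax = 9, there is a saddle point and the value is 9.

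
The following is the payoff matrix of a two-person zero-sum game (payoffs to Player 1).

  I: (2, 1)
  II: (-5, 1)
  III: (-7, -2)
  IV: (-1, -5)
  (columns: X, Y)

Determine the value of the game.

1

Row minima: I → 1, II → -5, III → -7, IV → -5; maximin = 1.
Column maxima: X → 2, Y → 1; minimax = 1.
Since maximin = minimax = 1, there is a saddle point and the value is 1.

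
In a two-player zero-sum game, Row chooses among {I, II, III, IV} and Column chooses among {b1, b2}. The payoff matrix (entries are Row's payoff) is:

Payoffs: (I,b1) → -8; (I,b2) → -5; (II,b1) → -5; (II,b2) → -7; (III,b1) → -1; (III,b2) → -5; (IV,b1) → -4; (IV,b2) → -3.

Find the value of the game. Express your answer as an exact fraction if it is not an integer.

-17/5

Row minima: I → -8, II → -7, III → -5, IV → -4; maximin = -4.
Column maxima: b1 → -1, b2 → -3; minimax = -3.
-4 ≠ -3, so there is no saddle point; optimal play is mixed.
I is strictly dominated by IV, so Row never plays it.
II is strictly dominated by III, so Row never plays it.
On the remaining 2×2 (III, IV vs b1, b2):
Let Row play III with probability p. Expected payoff against b1: (-1)p + (-4)(1−p) = 3p − 4; against b2: (-5)p + (-3)(1−p) = −2p − 3.
Setting these equal: 3p − 4 = −2p − 3 ⇒ 5p = 1 ⇒ p = 1/5, and the value is (3)·(1/5) − 4 = -17/5.
For Column: with q = P(b1), equating III's and IV's payoffs gives 4q − 5 = −q − 3 ⇒ q = 2/5.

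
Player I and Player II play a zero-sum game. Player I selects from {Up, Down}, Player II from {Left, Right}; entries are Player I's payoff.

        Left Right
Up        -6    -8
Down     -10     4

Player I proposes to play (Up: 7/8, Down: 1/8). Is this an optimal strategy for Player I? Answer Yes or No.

Against Left this mix gives (7/8)·(-6) + (1/8)·(-10) = -13/2.
Against Right this mix gives (7/8)·(-8) + (1/8)·4 = -13/2.
All of Player II's active replies (Left, Right) yield -13/2, and no column does worse for Player I. The mix makes Player II indifferent and guarantees -13/2, so it is optimal.

Yes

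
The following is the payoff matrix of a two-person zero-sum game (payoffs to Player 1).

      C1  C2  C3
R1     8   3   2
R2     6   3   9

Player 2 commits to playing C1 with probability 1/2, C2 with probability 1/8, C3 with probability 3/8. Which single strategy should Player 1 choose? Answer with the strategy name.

Expected payoff of R1: (1/2)·8 + (1/8)·3 + (3/8)·2 = 41/8.
Expected payoff of R2: (1/2)·6 + (1/8)·3 + (3/8)·9 = 27/4.
The largest is 27/4, so Player 1's best response is R2.

R2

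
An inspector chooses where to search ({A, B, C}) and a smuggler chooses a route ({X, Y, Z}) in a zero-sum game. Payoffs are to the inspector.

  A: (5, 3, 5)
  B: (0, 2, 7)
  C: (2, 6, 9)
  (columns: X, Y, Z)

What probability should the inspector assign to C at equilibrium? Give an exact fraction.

Row minima: A → 3, B → 0, C → 2; maximin = 3.
Column maxima: X → 5, Y → 6, Z → 9; minimax = 5.
3 ≠ 5, so there is no saddle point; optimal play is mixed.
B is strictly dominated by C, so the inspector never plays it.
Z is strictly dominated by Y (it gives the inspector strictly more in every row), so the smuggler never plays it.
On the remaining 2×2 (A, C vs X, Y):
Let the inspector play A with probability p. Expected payoff against X: 5p + 2(1−p) = 3p + 2; against Y: 3p + 6(1−p) = −3p + 6.
Setting these equal: 3p + 2 = −3p + 6 ⇒ 6p = 4 ⇒ p = 2/3, and the value is (3)·(2/3) + 2 = 4.
For the smuggler: with q = P(X), equating A's and C's payoffs gives 2q + 3 = −4q + 6 ⇒ q = 1/2.

1/3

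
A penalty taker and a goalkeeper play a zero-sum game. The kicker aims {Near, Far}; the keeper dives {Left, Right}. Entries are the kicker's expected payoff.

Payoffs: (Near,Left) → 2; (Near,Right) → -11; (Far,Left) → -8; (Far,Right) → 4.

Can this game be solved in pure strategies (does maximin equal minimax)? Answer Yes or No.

No

Row minima: Near → -11, Far → -8; maximin = -8.
Column maxima: Left → 2, Right → 4; minimax = 2.
-8 ≠ 2, so no pure-strategy equilibrium exists.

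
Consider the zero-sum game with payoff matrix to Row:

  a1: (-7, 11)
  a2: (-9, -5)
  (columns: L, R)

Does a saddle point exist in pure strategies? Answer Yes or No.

Yes

Row minima: a1 → -7, a2 → -9; maximin = -7.
Column maxima: L → -7, R → 11; minimax = -7.
maximin = minimax = -7, so a saddle point exists.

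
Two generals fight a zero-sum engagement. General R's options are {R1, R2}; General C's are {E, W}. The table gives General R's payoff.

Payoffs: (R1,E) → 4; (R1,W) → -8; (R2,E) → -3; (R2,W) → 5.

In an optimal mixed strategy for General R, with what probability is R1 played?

Row minima: R1 → -8, R2 → -3; maximin = -3.
Column maxima: E → 4, W → 5; minimax = 4.
-3 ≠ 4, so there is no saddle point; optimal play is mixed.
Let General R play R1 with probability p. Expected payoff against E: 4p + (-3)(1−p) = 7p − 3; against W: (-8)p + 5(1−p) = −13p + 5.
Setting these equal: 7p − 3 = −13p + 5 ⇒ 20p = 8 ⇒ p = 2/5, and the value is (7)·(2/5) − 3 = -1/5.
For General C: with q = P(E), equating R1's and R2's payoffs gives 12q − 8 = −8q + 5 ⇒ q = 13/20.

2/5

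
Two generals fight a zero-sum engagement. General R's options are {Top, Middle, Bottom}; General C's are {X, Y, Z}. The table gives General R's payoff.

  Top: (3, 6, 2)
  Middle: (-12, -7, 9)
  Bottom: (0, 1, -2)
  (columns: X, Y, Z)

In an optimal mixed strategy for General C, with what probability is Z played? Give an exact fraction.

Row minima: Top → 2, Middle → -12, Bottom → -2; maximin = 2.
Column maxima: X → 3, Y → 6, Z → 9; minimax = 3.
2 ≠ 3, so there is no saddle point; optimal play is mixed.
Bottom is strictly dominated by Top, so General R never plays it.
Y is strictly dominated by X (it gives General R strictly more in every row), so General C never plays it.
On the remaining 2×2 (Top, Middle vs X, Z):
Let General R play Top with probability p. Expected payoff against X: 3p + (-12)(1−p) = 15p − 12; against Z: 2p + 9(1−p) = −7p + 9.
Setting these equal: 15p − 12 = −7p + 9 ⇒ 22p = 21 ⇒ p = 21/22, and the value is (15)·(21/22) − 12 = 51/22.
For General C: with q = P(X), equating Top's and Middle's payoffs gives q + 2 = −21q + 9 ⇒ q = 7/22.

15/22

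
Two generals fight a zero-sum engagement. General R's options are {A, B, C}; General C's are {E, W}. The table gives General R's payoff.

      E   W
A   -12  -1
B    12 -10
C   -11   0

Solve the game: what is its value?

Row minima: A → -12, B → -10, C → -11; maximin = -10.
Column maxima: E → 12, W → 0; minimax = 0.
-10 ≠ 0, so there is no saddle point; optimal play is mixed.
A is strictly dominated by C, so General R never plays it.
On the remaining 2×2 (B, C vs E, W):
Let General R play B with probability p. Expected payoff against E: 12p + (-11)(1−p) = 23p − 11; against W: (-10)p + 0(1−p) = −10p.
Setting these equal: 23p − 11 = −10p ⇒ 33p = 11 ⇒ p = 1/3, and the value is (23)·(1/3) − 11 = -10/3.
For General C: with q = P(E), equating B's and C's payoffs gives 22q − 10 = −11q ⇒ q = 10/33.

-10/3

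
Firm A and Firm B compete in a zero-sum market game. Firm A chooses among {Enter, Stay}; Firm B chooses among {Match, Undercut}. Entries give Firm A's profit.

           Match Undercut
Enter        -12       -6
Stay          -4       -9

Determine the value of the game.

Row minima: Enter → -12, Stay → -9; maximin = -9.
Column maxima: Match → -4, Undercut → -6; minimax = -6.
-9 ≠ -6, so there is no saddle point; optimal play is mixed.
Let Firm A play Enter with probability p. Expected payoff against Match: (-12)p + (-4)(1−p) = −8p − 4; against Undercut: (-6)p + (-9)(1−p) = 3p − 9.
Setting these equal: −8p − 4 = 3p − 9 ⇒ −11p = -5 ⇒ p = 5/11, and the value is (-8)·(5/11) − 4 = -84/11.
For Firm B: with q = P(Match), equating Enter's and Stay's payoffs gives −6q − 6 = 5q − 9 ⇒ q = 3/11.

-84/11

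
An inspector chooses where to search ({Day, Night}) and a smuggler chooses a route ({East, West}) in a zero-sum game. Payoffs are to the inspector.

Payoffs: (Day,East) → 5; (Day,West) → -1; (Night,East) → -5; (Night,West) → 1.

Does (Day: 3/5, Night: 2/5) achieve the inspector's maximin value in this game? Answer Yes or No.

No

Against East this mix gives (3/5)·5 + (2/5)·(-5) = 1.
Against West this mix gives (3/5)·(-1) + (2/5)·1 = -1/5.
The smuggler will play West, holding the inspector to -1/5. Shifting weight toward the row that does better against West would raise this floor (the equalizing mix achieves 0 against both West and East), so the proposed strategy is not optimal.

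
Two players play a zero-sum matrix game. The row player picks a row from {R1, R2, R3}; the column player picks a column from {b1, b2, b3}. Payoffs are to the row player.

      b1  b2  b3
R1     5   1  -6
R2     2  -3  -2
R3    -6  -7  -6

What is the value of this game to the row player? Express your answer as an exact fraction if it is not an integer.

Row minima: R1 → -6, R2 → -3, R3 → -7; maximin = -3.
Column maxima: b1 → 5, b2 → 1, b3 → -2; minimax = -2.
-3 ≠ -2, so there is no saddle point; optimal play is mixed.
R3 is strictly dominated by R2, so the row player never plays it.
b1 is strictly dominated by b2 (it gives the row player strictly more in every row), so the column player never plays it.
On the remaining 2×2 (R1, R2 vs b2, b3):
Let the row player play R1 with probability p. Expected payoff against b2: 1p + (-3)(1−p) = 4p − 3; against b3: (-6)p + (-2)(1−p) = −4p − 2.
Setting these equal: 4p − 3 = −4p − 2 ⇒ 8p = 1 ⇒ p = 1/8, and the value is (4)·(1/8) − 3 = -5/2.
For the column player: with q = P(b2), equating R1's and R2's payoffs gives 7q − 6 = −q − 2 ⇒ q = 1/2.

-5/2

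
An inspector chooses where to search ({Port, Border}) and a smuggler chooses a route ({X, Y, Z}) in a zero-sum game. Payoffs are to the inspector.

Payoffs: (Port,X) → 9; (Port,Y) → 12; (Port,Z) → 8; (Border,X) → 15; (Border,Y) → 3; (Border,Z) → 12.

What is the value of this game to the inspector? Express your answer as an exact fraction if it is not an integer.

Row minima: Port → 8, Border → 3; maximin = 8.
Column maxima: X → 15, Y → 12, Z → 12; minimax = 12.
8 ≠ 12, so there is no saddle point; optimal play is mixed.
X is strictly dominated by Z (it gives the inspector strictly more in every row), so the smuggler never plays it.
On the remaining 2×2 (Port, Border vs Y, Z):
Let the inspector play Port with probability p. Expected payoff against Y: 12p + 3(1−p) = 9p + 3; against Z: 8p + 12(1−p) = −4p + 12.
Setting these equal: 9p + 3 = −4p + 12 ⇒ 13p = 9 ⇒ p = 9/13, and the value is (9)·(9/13) + 3 = 120/13.
For the smuggler: with q = P(Y), equating Port's and Border's payoffs gives 4q + 8 = −9q + 12 ⇒ q = 4/13.

120/13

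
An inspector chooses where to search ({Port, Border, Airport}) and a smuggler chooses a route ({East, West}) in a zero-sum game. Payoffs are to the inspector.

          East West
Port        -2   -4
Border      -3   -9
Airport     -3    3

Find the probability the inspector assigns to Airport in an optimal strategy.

Row minima: Port → -4, Border → -9, Airport → -3; maximin = -3.
Column maxima: East → -2, West → 3; minimax = -2.
-3 ≠ -2, so there is no saddle point; optimal play is mixed.
Border is strictly dominated by Port, so the inspector never plays it.
On the remaining 2×2 (Port, Airport vs East, West):
Let the inspector play Port with probability p. Expected payoff against East: (-2)p + (-3)(1−p) = p − 3; against West: (-4)p + 3(1−p) = −7p + 3.
Setting these equal: p − 3 = −7p + 3 ⇒ 8p = 6 ⇒ p = 3/4, and the value is (1)·(3/4) − 3 = -9/4.
For the smuggler: with q = P(East), equating Port's and Airport's payoffs gives 2q − 4 = −6q + 3 ⇒ q = 7/8.

1/4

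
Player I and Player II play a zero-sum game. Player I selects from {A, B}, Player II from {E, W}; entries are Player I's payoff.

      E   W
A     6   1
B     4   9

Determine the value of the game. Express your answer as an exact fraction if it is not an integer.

Row minima: A → 1, B → 4; maximin = 4.
Column maxima: E → 6, W → 9; minimax = 6.
4 ≠ 6, so there is no saddle point; optimal play is mixed.
Let Player I play A with probability p. Expected payoff against E: 6p + 4(1−p) = 2p + 4; against W: 1p + 9(1−p) = −8p + 9.
Setting these equal: 2p + 4 = −8p + 9 ⇒ 10p = 5 ⇒ p = 1/2, and the value is (2)·(1/2) + 4 = 5.
For Player II: with q = P(E), equating A's and B's payoffs gives 5q + 1 = −5q + 9 ⇒ q = 4/5.

5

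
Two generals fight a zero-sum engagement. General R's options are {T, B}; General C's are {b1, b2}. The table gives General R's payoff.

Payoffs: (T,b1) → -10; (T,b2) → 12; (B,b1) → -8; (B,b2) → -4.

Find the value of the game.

-8

Row minima: T → -10, B → -8; maximin = -8.
Column maxima: b1 → -8, b2 → 12; minimax = -8.
Since maximin = minimax = -8, there is a saddle point and the value is -8.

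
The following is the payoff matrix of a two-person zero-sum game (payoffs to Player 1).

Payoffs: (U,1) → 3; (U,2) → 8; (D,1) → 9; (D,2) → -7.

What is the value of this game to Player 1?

31/7

Row minima: U → 3, D → -7; maximin = 3.
Column maxima: 1 → 9, 2 → 8; minimax = 8.
3 ≠ 8, so there is no saddle point; optimal play is mixed.
Let Player 1 play U with probability p. Expected payoff against 1: 3p + 9(1−p) = −6p + 9; against 2: 8p + (-7)(1−p) = 15p − 7.
Setting these equal: −6p + 9 = 15p − 7 ⇒ −21p = -16 ⇒ p = 16/21, and the value is (-6)·(16/21) + 9 = 31/7.
For Player 2: with q = P(1), equating U's and D's payoffs gives −5q + 8 = 16q − 7 ⇒ q = 5/7.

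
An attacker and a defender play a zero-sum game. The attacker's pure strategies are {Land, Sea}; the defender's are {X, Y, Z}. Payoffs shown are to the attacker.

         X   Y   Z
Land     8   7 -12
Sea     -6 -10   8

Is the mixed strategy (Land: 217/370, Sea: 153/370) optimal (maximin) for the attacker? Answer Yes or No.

Against X this mix gives (217/370)·8 + (153/370)·(-6) = 409/185.
Against Y this mix gives (217/370)·7 + (153/370)·(-10) = -11/370.
Against Z this mix gives (217/370)·(-12) + (153/370)·8 = -138/37.
The defender will play Z, holding the attacker to -138/37. Shifting weight toward the row that does better against Z would raise this floor (the equalizing mix achieves -64/37 against both Z and Y), so the proposed strategy is not optimal.

No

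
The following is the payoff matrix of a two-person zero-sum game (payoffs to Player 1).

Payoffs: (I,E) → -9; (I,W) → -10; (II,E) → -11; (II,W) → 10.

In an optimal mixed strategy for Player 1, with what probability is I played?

21/22

Row minima: I → -10, II → -11; maximin = -10.
Column maxima: E → -9, W → 10; minimax = -9.
-10 ≠ -9, so there is no saddle point; optimal play is mixed.
Let Player 1 play I with probability p. Expected payoff against E: (-9)p + (-11)(1−p) = 2p − 11; against W: (-10)p + 10(1−p) = −20p + 10.
Setting these equal: 2p − 11 = −20p + 10 ⇒ 22p = 21 ⇒ p = 21/22, and the value is (2)·(21/22) − 11 = -100/11.
For Player 2: with q = P(E), equating I's and II's payoffs gives q − 10 = −21q + 10 ⇒ q = 10/11.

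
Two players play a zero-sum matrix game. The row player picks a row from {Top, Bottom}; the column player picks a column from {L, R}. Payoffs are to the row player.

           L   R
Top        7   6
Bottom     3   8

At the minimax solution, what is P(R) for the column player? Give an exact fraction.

2/3

Row minima: Top → 6, Bottom → 3; maximin = 6.
Column maxima: L → 7, R → 8; minimax = 7.
6 ≠ 7, so there is no saddle point; optimal play is mixed.
Let the row player play Top with probability p. Expected payoff against L: 7p + 3(1−p) = 4p + 3; against R: 6p + 8(1−p) = −2p + 8.
Setting these equal: 4p + 3 = −2p + 8 ⇒ 6p = 5 ⇒ p = 5/6, and the value is (4)·(5/6) + 3 = 19/3.
For the column player: with q = P(L), equating Top's and Bottom's payoffs gives q + 6 = −5q + 8 ⇒ q = 1/3.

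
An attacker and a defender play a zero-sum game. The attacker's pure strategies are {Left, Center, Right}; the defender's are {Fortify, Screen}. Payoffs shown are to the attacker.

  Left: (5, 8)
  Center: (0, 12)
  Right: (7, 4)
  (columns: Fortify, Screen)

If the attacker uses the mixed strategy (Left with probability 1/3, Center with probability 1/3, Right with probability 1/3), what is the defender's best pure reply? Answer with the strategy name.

Fortify

If the defender plays Fortify, the attacker's expected payoff is (1/3)·5 + (1/3)·0 + (1/3)·7 = 4.
If the defender plays Screen, the attacker's expected payoff is (1/3)·8 + (1/3)·12 + (1/3)·4 = 8.
The defender minimizes the attacker's payoff; the smallest is 4, so the best response is Fortify.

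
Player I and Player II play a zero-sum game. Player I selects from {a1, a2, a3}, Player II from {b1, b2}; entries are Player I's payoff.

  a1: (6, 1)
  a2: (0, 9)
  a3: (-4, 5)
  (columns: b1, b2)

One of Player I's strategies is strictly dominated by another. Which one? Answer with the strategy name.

a3

a2 gives a strictly higher payoff than a3 against every column: 0 > -4, 9 > 5.
So a3 is strictly dominated and Player I never plays it.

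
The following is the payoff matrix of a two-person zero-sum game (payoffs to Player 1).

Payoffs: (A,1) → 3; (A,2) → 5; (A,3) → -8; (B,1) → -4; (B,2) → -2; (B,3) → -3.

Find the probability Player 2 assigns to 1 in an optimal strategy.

Row minima: A → -8, B → -4; maximin = -4.
Column maxima: 1 → 3, 2 → 5, 3 → -3; minimax = -3.
-4 ≠ -3, so there is no saddle point; optimal play is mixed.
2 is strictly dominated by 1 (it gives Player 1 strictly more in every row), so Player 2 never plays it.
On the remaining 2×2 (A, B vs 1, 3):
Let Player 1 play A with probability p. Expected payoff against 1: 3p + (-4)(1−p) = 7p − 4; against 3: (-8)p + (-3)(1−p) = −5p − 3.
Setting these equal: 7p − 4 = −5p − 3 ⇒ 12p = 1 ⇒ p = 1/12, and the value is (7)·(1/12) − 4 = -41/12.
For Player 2: with q = P(1), equating A's and B's payoffs gives 11q − 8 = −q − 3 ⇒ q = 5/12.

5/12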